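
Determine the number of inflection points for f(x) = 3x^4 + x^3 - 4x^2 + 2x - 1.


Inflection points occur where f''(x) = 0 and concavity changes.
f(x) = 3x^4 + x^3 - 4x^2 + 2x - 1
f'(x) = 12x^3 + 3x^2 - 8x + 2
f''(x) = 36x^2 + 6x - 8
This is a quadratic in x. Use the discriminant to count real roots.
Discriminant = (6)^2 - 4 * 36 * (-8)
= 36 - (-1152)
= 1188
Since discriminant > 0, f''(x) = 0 has 2 distinct real solutions.
A quadratic with two distinct real roots changes sign at each root, so concavity changes at both.
Number of inflection points: 2

2


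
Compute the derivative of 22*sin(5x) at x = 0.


Apply the chain rule to differentiate 22*sin(5x):
d/dx [22*sin(5x)]
= 22 * cos(5x) * d/dx(5x)
= 22 * 5 * cos(5x)
= 110 * cos(5x)
Evaluate at x = 0:
= 110 * cos(0)
= 110 * 1
= 110

110


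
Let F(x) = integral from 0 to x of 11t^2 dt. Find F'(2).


By the Fundamental Theorem of Calculus (Part 1):
If F(x) = integral from 0 to x of f(t) dt, then F'(x) = f(x)
Here f(t) = 11t^2
So F'(x) = 11x^2
Evaluate at x = 2:
F'(2) = 11 * 2^2
= 11 * 4
= 44

44


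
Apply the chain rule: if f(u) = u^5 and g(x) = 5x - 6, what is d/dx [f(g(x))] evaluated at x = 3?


Using the chain rule: (f(g(x)))' = f'(g(x)) * g'(x)
First, find g(3):
g(3) = 5 * 3 - 6 = 9
Next, f'(u) = 5u^4
And g'(x) = 5
So f'(g(3)) * g'(3)
= 5 * 9^4 * 5
= 5 * 6561 * 5
= 164025

164025


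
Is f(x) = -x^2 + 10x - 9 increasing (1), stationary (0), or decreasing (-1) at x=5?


Compute f'(x) to determine behavior:
f'(x) = -2x + 10
f'(5) = -2 * 5 + 10
= -10 + 10
= 0
Since f'(5) = 0, the function is stationary (0)

0


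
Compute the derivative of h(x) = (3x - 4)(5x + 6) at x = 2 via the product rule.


Let u(x) = 3x - 4 and v(x) = 5x + 6
u'(x) = 3
v'(x) = 5
Product rule: h'(x) = u'(x)*v(x) + u(x)*v'(x)
= 3 * (5x + 6) + (3x - 4) * 5
At x = 2:
u(2) = 3 * 2 - 4 = 2
v(2) = 5 * 2 + 6 = 16
h'(2) = 3 * 16 + 2 * 5
= 48 + 10
= 58

58


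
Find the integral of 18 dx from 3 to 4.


The integral of a constant k over [a, b] equals k * (b - a).
integral from 3 to 4 of 18 dx
= 18 * (4 - 3)
= 18 * 1
= 18

18


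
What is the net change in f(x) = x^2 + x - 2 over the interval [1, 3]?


Net change = f(b) - f(a)
f(x) = x^2 + x - 2
Compute f(3):
f(3) = 1 * 3^2 + 1 * 3 - 2
= 9 + 3 - 2
= 10
Compute f(1):
f(1) = 1 * 1^2 + 1 * 1 - 2
= 1 + 1 - 2
= 0
Net change = 10 - 0 = 10

10


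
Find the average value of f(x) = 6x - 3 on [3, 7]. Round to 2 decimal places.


Average value = 1/(b-a) * integral from a to b of f(x) dx
First compute the integral of 6x - 3:
F(x) = 3x^2 - 3x
F(7) = 3 * 49 - 3 * 7 = 126
F(3) = 3 * 9 - 3 * 3 = 18
Integral = 126 - 18 = 108
Average = 108 / (7 - 3) = 108 / 4
= 27 = 27.00

27.00


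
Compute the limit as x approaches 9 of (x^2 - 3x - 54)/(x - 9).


Direct substitution gives 0/0, so we factor the numerator.
Factor: (x^2 - 3x - 54) = (x - 9)(x + 6)
Cancel the common factor (x - 9):
(x^2 - 3x - 54)/(x - 9) = (x + 6)
Now substitute x = 9:
= (9) - (-6) = 15

15


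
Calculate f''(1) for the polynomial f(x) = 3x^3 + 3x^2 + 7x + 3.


First derivative:
f'(x) = 9x^2 + 6x + 7
Second derivative:
f''(x) = 18x + 6
Substitute x = 1:
f''(1) = 18 * 1 + 6
= 18 + 6
= 24

24


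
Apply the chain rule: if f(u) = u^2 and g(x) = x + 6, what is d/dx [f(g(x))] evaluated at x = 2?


Using the chain rule: (f(g(x)))' = f'(g(x)) * g'(x)
First, find g(2):
g(2) = 1 * 2 + 6 = 8
Next, f'(u) = 2u
And g'(x) = 1
So f'(g(2)) * g'(2)
= 2 * 8 * 1
= 16

16


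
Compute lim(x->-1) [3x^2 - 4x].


Since polynomials are continuous, we use direct substitution.
lim(x->-1) of 3x^2 - 4x
= 3 * (-1)^2 - 4 * (-1) + 0
= 3 + 4 + 0
= 7

7


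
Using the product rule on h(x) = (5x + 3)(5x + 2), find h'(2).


Let u(x) = 5x + 3 and v(x) = 5x + 2
u'(x) = 5
v'(x) = 5
Product rule: h'(x) = u'(x)*v(x) + u(x)*v'(x)
= 5 * (5x + 2) + (5x + 3) * 5
At x = 2:
u(2) = 5 * 2 + 3 = 13
v(2) = 5 * 2 + 2 = 12
h'(2) = 5 * 12 + 13 * 5
= 60 + 65
= 125

125


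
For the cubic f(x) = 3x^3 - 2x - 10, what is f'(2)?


Differentiate f(x) = 3x^3 - 2x - 10 term by term:
f'(x) = 9x^2 - 2
Substitute x = 2:
f'(2) = 9 * 2^2 + 0 * 2 - 2
= 36 + 0 - 2
= 34

34


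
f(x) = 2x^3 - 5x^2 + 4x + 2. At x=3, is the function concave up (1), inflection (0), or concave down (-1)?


Concavity is determined by the sign of f''(x).
f(x) = 2x^3 - 5x^2 + 4x + 2
f'(x) = 6x^2 - 10x + 4
f''(x) = 12x - 10
f''(3) = 12 * 3 - 10
= 36 - 10
= 26
Since f''(3) > 0, the function is concave up (1)

1


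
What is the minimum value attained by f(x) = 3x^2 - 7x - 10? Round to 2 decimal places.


For a quadratic f(x) = ax^2 + bx + c with a > 0, the minimum is at the vertex.
Vertex x-coordinate: x = -b/(2a)
x = -(-7) / (2 * 3)
x = 7/6
Substitute back to find the minimum value:
f(7/6) = 3 * (7/6)^2 - 7 * (7/6) - 10
= 49/12 - 49/6 - 10
= -169/12 ≈ -14.08

-14.08


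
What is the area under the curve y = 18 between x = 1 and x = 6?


The area under a constant function y = 18 is a rectangle.
Width = 6 - 1 = 5
Height = 18
Area = width * height
= 5 * 18
= 90

90


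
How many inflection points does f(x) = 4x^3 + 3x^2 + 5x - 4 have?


Inflection points occur where f''(x) = 0 and concavity changes.
f(x) = 4x^3 + 3x^2 + 5x - 4
f'(x) = 12x^2 + 6x + 5
f''(x) = 24x + 6
Set f''(x) = 0:
24x + 6 = 0
x = -6 / 24 = -1/4
Since f''(x) is linear (degree 1), it changes sign at this point.
Therefore there is exactly 1 inflection point.

1


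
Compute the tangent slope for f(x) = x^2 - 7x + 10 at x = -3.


The slope of the tangent line equals f'(x) at the point.
f(x) = x^2 - 7x + 10
f'(x) = 2x - 7
At x = -3:
f'(-3) = 2 * (-3) - 7
= -6 - 7
= -13

-13


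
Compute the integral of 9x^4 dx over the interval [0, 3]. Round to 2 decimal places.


Find the antiderivative of 9x^4:
F(x) = 9/5 * x^5
Apply the Fundamental Theorem of Calculus:
F(3) - F(0)
= 9/5 * 3^5 - 9/5 * 0^5
= 9/5 * (243 - 0)
= 9/5 * 243
= 2187/5 = 437.40

437.40


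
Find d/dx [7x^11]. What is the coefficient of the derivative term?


We apply the power rule: d/dx [ax^n] = a*n * x^(n-1)
d/dx [7x^11]
= 7 * 11 * x^(11-1)
= 77x^10
The coefficient is 77

77


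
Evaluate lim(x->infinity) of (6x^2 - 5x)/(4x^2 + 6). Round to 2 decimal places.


For limits at infinity with equal-degree polynomials,
we compare leading coefficients.
Numerator leading term: 6x^2
Denominator leading term: 4x^2
Divide both by x^2:
lim = (6 - 5/x) / (4 + 6/x^2)
As x -> infinity, the 1/x and 1/x^2 terms vanish:
= 6/4 = 3/2 = 1.50

1.50


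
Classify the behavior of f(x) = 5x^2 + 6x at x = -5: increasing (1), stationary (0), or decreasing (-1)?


Compute f'(x) to determine behavior:
f'(x) = 10x + 6
f'(-5) = 10 * (-5) + 6
= -50 + 6
= -44
Since f'(-5) < 0, the function is decreasing (-1)

-1


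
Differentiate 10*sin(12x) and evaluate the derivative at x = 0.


Apply the chain rule to differentiate 10*sin(12x):
d/dx [10*sin(12x)]
= 10 * cos(12x) * d/dx(12x)
= 10 * 12 * cos(12x)
= 120 * cos(12x)
Evaluate at x = 0:
= 120 * cos(0)
= 120 * 1
= 120

120


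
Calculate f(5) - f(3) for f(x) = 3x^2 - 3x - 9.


Net change = f(b) - f(a)
f(x) = 3x^2 - 3x - 9
Compute f(5):
f(5) = 3 * 5^2 - 3 * 5 - 9
= 75 - 15 - 9
= 51
Compute f(3):
f(3) = 3 * 3^2 - 3 * 3 - 9
= 27 - 9 - 9
= 9
Net change = 51 - 9 = 42

42


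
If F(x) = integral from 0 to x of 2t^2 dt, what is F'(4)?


By the Fundamental Theorem of Calculus (Part 1):
If F(x) = integral from 0 to x of f(t) dt, then F'(x) = f(x)
Here f(t) = 2t^2
So F'(x) = 2x^2
Evaluate at x = 4:
F'(4) = 2 * 4^2
= 2 * 16
= 32

32


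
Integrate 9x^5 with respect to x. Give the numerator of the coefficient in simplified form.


Apply the power rule for integration:
integral of ax^n dx = a/(n+1) * x^(n+1) + C
integral of 9x^5 dx
= 9/6 * x^6 + C
= 3/2 * x^6 + C
The coefficient in lowest terms is 3/2, and its numerator is 3

3


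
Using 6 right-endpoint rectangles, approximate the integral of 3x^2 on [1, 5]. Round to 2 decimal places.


Right Riemann sum uses right endpoints of each subinterval.
Interval: [1, 5], n = 6
dx = (5 - 1) / 6 = 2/3
Right endpoints: [5/3, 7/3, 3, 11/3, 13/3, 5]
f values: [25/3, 49/3, 27, 121/3, 169/3, 75]
Sum = dx * (sum of f values)
= 2/3 * 670/3
= 1340/9 ≈ 148.89

148.89


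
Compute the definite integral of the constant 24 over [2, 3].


The integral of a constant k over [a, b] equals k * (b - a).
integral from 2 to 3 of 24 dx
= 24 * (3 - 2)
= 24 * 1
= 24

24


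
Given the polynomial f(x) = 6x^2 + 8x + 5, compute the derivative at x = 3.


Differentiate term by term using power and sum rules:
f(x) = 6x^2 + 8x + 5
f'(x) = 12x + 8
Substitute x = 3:
f'(3) = 12 * 3 + 8
= 36 + 8
= 44

44


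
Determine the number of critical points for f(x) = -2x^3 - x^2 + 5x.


Find where f'(x) = 0:
f(x) = -2x^3 - x^2 + 5x
f'(x) = -6x^2 - 2x + 5
This is a quadratic in x. Use the discriminant to count real roots.
Discriminant = (-2)^2 - 4 * (-6) * 5
= 4 - (-120)
= 124
Since discriminant > 0, f'(x) = 0 has 2 real solutions.
Number of critical points: 2

2


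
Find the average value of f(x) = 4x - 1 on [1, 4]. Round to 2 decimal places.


Average value = 1/(b-a) * integral from a to b of f(x) dx
First compute the integral of 4x - 1:
F(x) = 2x^2 - x
F(4) = 2 * 16 - 1 * 4 = 28
F(1) = 2 * 1 - 1 * 1 = 1
Integral = 28 - 1 = 27
Average = 27 / (4 - 1) = 27 / 3
= 9 = 9.00

9.00


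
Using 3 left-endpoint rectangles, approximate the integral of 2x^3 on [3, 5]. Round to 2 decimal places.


Left Riemann sum uses left endpoints of each subinterval.
Interval: [3, 5], n = 3
dx = (5 - 3) / 3 = 2/3
Left endpoints: [3, 11/3, 13/3]
f values: [54, 2662/27, 4394/27]
Sum = dx * (sum of f values)
= 2/3 * 946/3
= 1892/9 ≈ 210.22

210.22


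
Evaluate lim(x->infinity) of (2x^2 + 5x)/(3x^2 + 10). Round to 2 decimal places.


For limits at infinity with equal-degree polynomials,
we compare leading coefficients.
Numerator leading term: 2x^2
Denominator leading term: 3x^2
Divide both by x^2:
lim = (2 + 5/x) / (3 + 10/x^2)
As x -> infinity, the 1/x and 1/x^2 terms vanish:
= 2/3 ≈ 0.67

0.67


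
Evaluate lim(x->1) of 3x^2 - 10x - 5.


Since polynomials are continuous, we use direct substitution.
lim(x->1) of 3x^2 - 10x - 5
= 3 * 1^2 - 10 * 1 - 5
= 3 - 10 - 5
= -12

-12


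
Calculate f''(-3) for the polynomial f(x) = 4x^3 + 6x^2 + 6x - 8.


First derivative:
f'(x) = 12x^2 + 12x + 6
Second derivative:
f''(x) = 24x + 12
Substitute x = -3:
f''(-3) = 24 * (-3) + 12
= -72 + 12
= -60

-60


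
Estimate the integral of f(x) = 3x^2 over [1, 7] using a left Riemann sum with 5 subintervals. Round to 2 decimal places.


Left Riemann sum uses left endpoints of each subinterval.
Interval: [1, 7], n = 5
dx = (7 - 1) / 5 = 6/5
Left endpoints: [1, 11/5, 17/5, 23/5, 29/5]
f values: [3, 363/25, 867/25, 1587/25, 2523/25]
Sum = dx * (sum of f values)
= 6/5 * 1083/5
= 6498/25 = 259.92

259.92


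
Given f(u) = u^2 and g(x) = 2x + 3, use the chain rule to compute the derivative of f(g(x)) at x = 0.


Using the chain rule: (f(g(x)))' = f'(g(x)) * g'(x)
First, find g(0):
g(0) = 2 * 0 + 3 = 3
Next, f'(u) = 2u
And g'(x) = 2
So f'(g(0)) * g'(0)
= 2 * 3 * 2
= 12

12


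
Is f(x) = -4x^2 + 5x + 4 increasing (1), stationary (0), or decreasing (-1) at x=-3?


Compute f'(x) to determine behavior:
f'(x) = -8x + 5
f'(-3) = -8 * (-3) + 5
= 24 + 5
= 29
Since f'(-3) > 0, the function is increasing (1)

1


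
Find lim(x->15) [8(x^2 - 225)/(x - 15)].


Direct substitution gives 0/0, so we factor the numerator.
Factor: 8(x^2 - 225) = 8 * (x - 15)(x + 15)
Cancel the common factor (x - 15):
8(x^2 - 225)/(x - 15) = 8 * (x + 15)
Now substitute x = 15:
= 8 * (15 + 15) = 240

240


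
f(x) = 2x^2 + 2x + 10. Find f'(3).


Differentiate term by term using power and sum rules:
f(x) = 2x^2 + 2x + 10
f'(x) = 4x + 2
Substitute x = 3:
f'(3) = 4 * 3 + 2
= 12 + 2
= 14

14


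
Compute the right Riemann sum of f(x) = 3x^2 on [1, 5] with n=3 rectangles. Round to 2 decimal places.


Right Riemann sum uses right endpoints of each subinterval.
Interval: [1, 5], n = 3
dx = (5 - 1) / 3 = 4/3
Right endpoints: [7/3, 11/3, 5]
f values: [49/3, 121/3, 75]
Sum = dx * (sum of f values)
= 4/3 * 395/3
= 1580/9 ≈ 175.56

175.56


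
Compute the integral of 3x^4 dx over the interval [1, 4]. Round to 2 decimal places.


Find the antiderivative of 3x^4:
F(x) = 3/5 * x^5
Apply the Fundamental Theorem of Calculus:
F(4) - F(1)
= 3/5 * 4^5 - 3/5 * 1^5
= 3/5 * (1024 - 1)
= 3/5 * 1023
= 3069/5 = 613.80

613.80


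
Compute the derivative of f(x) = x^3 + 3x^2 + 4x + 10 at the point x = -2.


Differentiate f(x) = x^3 + 3x^2 + 4x + 10 term by term:
f'(x) = 3x^2 + 6x + 4
Substitute x = -2:
f'(-2) = 3 * (-2)^2 + 6 * (-2) + 4
= 12 - 12 + 4
= 4

4


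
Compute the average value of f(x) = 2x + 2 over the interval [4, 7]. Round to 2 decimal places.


Average value = 1/(b-a) * integral from a to b of f(x) dx
First compute the integral of 2x + 2:
F(x) = x^2 + 2x
F(7) = 1 * 49 + 2 * 7 = 63
F(4) = 1 * 16 + 2 * 4 = 24
Integral = 63 - 24 = 39
Average = 39 / (7 - 4) = 39 / 3
= 13 = 13.00

13.00


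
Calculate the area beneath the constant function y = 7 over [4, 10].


The area under a constant function y = 7 is a rectangle.
Width = 10 - 4 = 6
Height = 7
Area = width * height
= 6 * 7
= 42

42


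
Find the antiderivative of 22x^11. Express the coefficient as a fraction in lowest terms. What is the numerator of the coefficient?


Apply the power rule for integration:
integral of ax^n dx = a/(n+1) * x^(n+1) + C
integral of 22x^11 dx
= 22/12 * x^12 + C
= 11/6 * x^12 + C
The coefficient in lowest terms is 11/6, and its numerator is 11

11


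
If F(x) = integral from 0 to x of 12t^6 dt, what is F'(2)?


By the Fundamental Theorem of Calculus (Part 1):
If F(x) = integral from 0 to x of f(t) dt, then F'(x) = f(x)
Here f(t) = 12t^6
So F'(x) = 12x^6
Evaluate at x = 2:
F'(2) = 12 * 2^6
= 12 * 64
= 768

768


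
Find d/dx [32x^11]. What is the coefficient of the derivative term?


We apply the power rule: d/dx [ax^n] = a*n * x^(n-1)
d/dx [32x^11]
= 32 * 11 * x^(11-1)
= 352x^10
The coefficient is 352

352


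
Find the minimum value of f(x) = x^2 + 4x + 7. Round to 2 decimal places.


For a quadratic f(x) = ax^2 + bx + c with a > 0, the minimum is at the vertex.
Vertex x-coordinate: x = -b/(2a)
x = -(4) / (2 * 1)
x = -4/2 = -2
Substitute back to find the minimum value:
f(-2) = 1 * (-2)^2 + 4 * (-2) + 7
= 4 - 8 + 7
= 3 = 3.00

3.00


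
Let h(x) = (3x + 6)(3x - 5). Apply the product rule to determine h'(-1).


Let u(x) = 3x + 6 and v(x) = 3x - 5
u'(x) = 3
v'(x) = 3
Product rule: h'(x) = u'(x)*v(x) + u(x)*v'(x)
= 3 * (3x - 5) + (3x + 6) * 3
At x = -1:
u(-1) = 3 * (-1) + 6 = 3
v(-1) = 3 * (-1) - 5 = -8
h'(-1) = 3 * (-8) + 3 * 3
= -24 + 9
= -15

-15


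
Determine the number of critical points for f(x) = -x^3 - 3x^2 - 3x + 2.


Find where f'(x) = 0:
f(x) = -x^3 - 3x^2 - 3x + 2
f'(x) = -3x^2 - 6x - 3
This is a quadratic in x. Use the discriminant to count real roots.
Discriminant = (-6)^2 - 4 * (-3) * (-3)
= 36 - 36
= 0
Since discriminant = 0, f'(x) = 0 has exactly 1 real solution.
Number of critical points: 1

1


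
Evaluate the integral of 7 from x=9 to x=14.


The integral of a constant k over [a, b] equals k * (b - a).
integral from 9 to 14 of 7 dx
= 7 * (14 - 9)
= 7 * 5
= 35

35


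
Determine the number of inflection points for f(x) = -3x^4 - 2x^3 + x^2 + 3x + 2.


Inflection points occur where f''(x) = 0 and concavity changes.
f(x) = -3x^4 - 2x^3 + x^2 + 3x + 2
f'(x) = -12x^3 - 6x^2 + 2x + 3
f''(x) = -36x^2 - 12x + 2
This is a quadratic in x. Use the discriminant to count real roots.
Discriminant = (-12)^2 - 4 * (-36) * 2
= 144 - (-288)
= 432
Since discriminant > 0, f''(x) = 0 has 2 distinct real solutions.
A quadratic with two distinct real roots changes sign at each root, so concavity changes at both.
Number of inflection points: 2

2


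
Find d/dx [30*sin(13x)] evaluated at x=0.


Apply the chain rule to differentiate 30*sin(13x):
d/dx [30*sin(13x)]
= 30 * cos(13x) * d/dx(13x)
= 30 * 13 * cos(13x)
= 390 * cos(13x)
Evaluate at x = 0:
= 390 * cos(0)
= 390 * 1
= 390

390


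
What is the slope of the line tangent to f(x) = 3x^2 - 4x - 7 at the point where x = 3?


The slope of the tangent line equals f'(x) at the point.
f(x) = 3x^2 - 4x - 7
f'(x) = 6x - 4
At x = 3:
f'(3) = 6 * 3 - 4
= 18 - 4
= 14

14


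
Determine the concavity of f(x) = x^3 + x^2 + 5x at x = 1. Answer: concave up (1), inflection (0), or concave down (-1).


Concavity is determined by the sign of f''(x).
f(x) = x^3 + x^2 + 5x
f'(x) = 3x^2 + 2x + 5
f''(x) = 6x + 2
f''(1) = 6 * 1 + 2
= 6 + 2
= 8
Since f''(1) > 0, the function is concave up (1)

1


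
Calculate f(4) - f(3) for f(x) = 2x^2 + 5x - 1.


Net change = f(b) - f(a)
f(x) = 2x^2 + 5x - 1
Compute f(4):
f(4) = 2 * 4^2 + 5 * 4 - 1
= 32 + 20 - 1
= 51
Compute f(3):
f(3) = 2 * 3^2 + 5 * 3 - 1
= 18 + 15 - 1
= 32
Net change = 51 - 32 = 19

19


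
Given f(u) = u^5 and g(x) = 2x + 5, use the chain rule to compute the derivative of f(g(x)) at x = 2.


Using the chain rule: (f(g(x)))' = f'(g(x)) * g'(x)
First, find g(2):
g(2) = 2 * 2 + 5 = 9
Next, f'(u) = 5u^4
And g'(x) = 2
So f'(g(2)) * g'(2)
= 5 * 9^4 * 2
= 5 * 6561 * 2
= 65610

65610


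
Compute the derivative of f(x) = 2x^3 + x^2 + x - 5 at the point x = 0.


Differentiate f(x) = 2x^3 + x^2 + x - 5 term by term:
f'(x) = 6x^2 + 2x + 1
Substitute x = 0:
f'(0) = 6 * 0^2 + 2 * 0 + 1
= 0 + 0 + 1
= 1

1


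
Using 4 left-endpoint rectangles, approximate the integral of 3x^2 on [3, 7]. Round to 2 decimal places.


Left Riemann sum uses left endpoints of each subinterval.
Interval: [3, 7], n = 4
dx = (7 - 3) / 4 = 1
Left endpoints: [3, 4, 5, 6]
f values: [27, 48, 75, 108]
Sum = dx * (sum of f values)
= 1 * 258
= 258 = 258.00

258.00


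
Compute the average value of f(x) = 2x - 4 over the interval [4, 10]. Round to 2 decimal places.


Average value = 1/(b-a) * integral from a to b of f(x) dx
First compute the integral of 2x - 4:
F(x) = x^2 - 4x
F(10) = 1 * 100 - 4 * 10 = 60
F(4) = 1 * 16 - 4 * 4 = 0
Integral = 60 - 0 = 60
Average = 60 / (10 - 4) = 60 / 6
= 10 = 10.00

10.00


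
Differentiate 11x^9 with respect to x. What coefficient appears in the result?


We apply the power rule: d/dx [ax^n] = a*n * x^(n-1)
d/dx [11x^9]
= 11 * 9 * x^(9-1)
= 99x^8
The coefficient is 99

99


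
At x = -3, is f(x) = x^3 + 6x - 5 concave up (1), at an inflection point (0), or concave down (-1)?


Concavity is determined by the sign of f''(x).
f(x) = x^3 + 6x - 5
f'(x) = 3x^2 + 6
f''(x) = 6x
f''(-3) = 6 * (-3) + 0
= -18 + 0
= -18
Since f''(-3) < 0, the function is concave down (-1)

-1


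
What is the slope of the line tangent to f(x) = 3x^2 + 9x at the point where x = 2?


The slope of the tangent line equals f'(x) at the point.
f(x) = 3x^2 + 9x
f'(x) = 6x + 9
At x = 2:
f'(2) = 6 * 2 + 9
= 12 + 9
= 21

21


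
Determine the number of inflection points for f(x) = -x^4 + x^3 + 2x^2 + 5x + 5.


Inflection points occur where f''(x) = 0 and concavity changes.
f(x) = -x^4 + x^3 + 2x^2 + 5x + 5
f'(x) = -4x^3 + 3x^2 + 4x + 5
f''(x) = -12x^2 + 6x + 4
This is a quadratic in x. Use the discriminant to count real roots.
Discriminant = (6)^2 - 4 * (-12) * 4
= 36 - (-192)
= 228
Since discriminant > 0, f''(x) = 0 has 2 distinct real solutions.
A quadratic with two distinct real roots changes sign at each root, so concavity changes at both.
Number of inflection points: 2

2


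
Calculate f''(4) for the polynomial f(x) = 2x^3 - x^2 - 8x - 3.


First derivative:
f'(x) = 6x^2 - 2x - 8
Second derivative:
f''(x) = 12x - 2
Substitute x = 4:
f''(4) = 12 * 4 - 2
= 48 - 2
= 46

46


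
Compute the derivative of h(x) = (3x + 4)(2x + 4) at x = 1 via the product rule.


Let u(x) = 3x + 4 and v(x) = 2x + 4
u'(x) = 3
v'(x) = 2
Product rule: h'(x) = u'(x)*v(x) + u(x)*v'(x)
= 3 * (2x + 4) + (3x + 4) * 2
At x = 1:
u(1) = 3 * 1 + 4 = 7
v(1) = 2 * 1 + 4 = 6
h'(1) = 3 * 6 + 7 * 2
= 18 + 14
= 32

32


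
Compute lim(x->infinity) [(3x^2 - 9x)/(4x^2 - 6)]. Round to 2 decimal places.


For limits at infinity with equal-degree polynomials,
we compare leading coefficients.
Numerator leading term: 3x^2
Denominator leading term: 4x^2
Divide both by x^2:
lim = (3 - 9/x) / (4 - 6/x^2)
As x -> infinity, the 1/x and 1/x^2 terms vanish:
= 3/4 = 0.75

0.75


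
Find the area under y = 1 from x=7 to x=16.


The area under a constant function y = 1 is a rectangle.
Width = 16 - 7 = 9
Height = 1
Area = width * height
= 9 * 1
= 9

9


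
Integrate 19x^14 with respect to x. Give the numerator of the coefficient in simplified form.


Apply the power rule for integration:
integral of ax^n dx = a/(n+1) * x^(n+1) + C
integral of 19x^14 dx
= 19/15 * x^15 + C
The coefficient in lowest terms is 19/15, and its numerator is 19

19


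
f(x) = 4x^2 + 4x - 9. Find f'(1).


Differentiate term by term using power and sum rules:
f(x) = 4x^2 + 4x - 9
f'(x) = 8x + 4
Substitute x = 1:
f'(1) = 8 * 1 + 4
= 8 + 4
= 12

12


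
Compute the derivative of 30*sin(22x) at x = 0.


Apply the chain rule to differentiate 30*sin(22x):
d/dx [30*sin(22x)]
= 30 * cos(22x) * d/dx(22x)
= 30 * 22 * cos(22x)
= 660 * cos(22x)
Evaluate at x = 0:
= 660 * cos(0)
= 660 * 1
= 660

660


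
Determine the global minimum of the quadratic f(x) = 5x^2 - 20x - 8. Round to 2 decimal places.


For a quadratic f(x) = ax^2 + bx + c with a > 0, the minimum is at the vertex.
Vertex x-coordinate: x = -b/(2a)
x = -(-20) / (2 * 5)
x = 20/10 = 2
Substitute back to find the minimum value:
f(2) = 5 * 2^2 - 20 * 2 - 8
= 20 - 40 - 8
= -28 = -28.00

-28.00


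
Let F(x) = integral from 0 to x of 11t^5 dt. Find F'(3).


By the Fundamental Theorem of Calculus (Part 1):
If F(x) = integral from 0 to x of f(t) dt, then F'(x) = f(x)
Here f(t) = 11t^5
So F'(x) = 11x^5
Evaluate at x = 3:
F'(3) = 11 * 3^5
= 11 * 243
= 2673

2673


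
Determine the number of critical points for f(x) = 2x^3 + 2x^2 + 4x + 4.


Find where f'(x) = 0:
f(x) = 2x^3 + 2x^2 + 4x + 4
f'(x) = 6x^2 + 4x + 4
This is a quadratic in x. Use the discriminant to count real roots.
Discriminant = (4)^2 - 4 * 6 * 4
= 16 - 96
= -80
Since discriminant < 0, f'(x) = 0 has no real solutions.
Number of critical points: 0

0


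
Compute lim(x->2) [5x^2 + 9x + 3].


Since polynomials are continuous, we use direct substitution.
lim(x->2) of 5x^2 + 9x + 3
= 5 * 2^2 + 9 * 2 + 3
= 20 + 18 + 3
= 41

41


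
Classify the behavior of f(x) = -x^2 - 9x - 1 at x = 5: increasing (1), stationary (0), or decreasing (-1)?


Compute f'(x) to determine behavior:
f'(x) = -2x - 9
f'(5) = -2 * 5 - 9
= -10 - 9
= -19
Since f'(5) < 0, the function is decreasing (-1)

-1


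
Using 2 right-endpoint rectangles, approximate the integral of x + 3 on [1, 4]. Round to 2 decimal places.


Right Riemann sum uses right endpoints of each subinterval.
Interval: [1, 4], n = 2
dx = (4 - 1) / 2 = 3/2
Right endpoints: [5/2, 4]
f values: [11/2, 7]
Sum = dx * (sum of f values)
= 3/2 * 25/2
= 75/4 = 18.75

18.75


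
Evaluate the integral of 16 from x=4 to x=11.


The integral of a constant k over [a, b] equals k * (b - a).
integral from 4 to 11 of 16 dx
= 16 * (11 - 4)
= 16 * 7
= 112

112


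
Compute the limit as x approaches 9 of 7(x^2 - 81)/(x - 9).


Direct substitution gives 0/0, so we factor the numerator.
Factor: 7(x^2 - 81) = 7 * (x - 9)(x + 9)
Cancel the common factor (x - 9):
7(x^2 - 81)/(x - 9) = 7 * (x + 9)
Now substitute x = 9:
= 7 * (9 + 9) = 126

126


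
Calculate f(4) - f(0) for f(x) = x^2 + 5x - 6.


Net change = f(b) - f(a)
f(x) = x^2 + 5x - 6
Compute f(4):
f(4) = 1 * 4^2 + 5 * 4 - 6
= 16 + 20 - 6
= 30
Compute f(0):
f(0) = 1 * 0^2 + 5 * 0 - 6
= 0 + 0 - 6
= -6
Net change = 30 - (-6) = 36

36


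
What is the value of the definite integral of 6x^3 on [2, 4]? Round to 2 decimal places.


Find the antiderivative of 6x^3:
F(x) = 6/4 * x^4
Apply the Fundamental Theorem of Calculus:
F(4) - F(2)
= 6/4 * 4^4 - 6/4 * 2^4
= 6/4 * (256 - 16)
= 6/4 * 240
= 360 = 360.00

360.00


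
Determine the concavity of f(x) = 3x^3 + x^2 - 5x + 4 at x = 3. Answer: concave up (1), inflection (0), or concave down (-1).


Concavity is determined by the sign of f''(x).
f(x) = 3x^3 + x^2 - 5x + 4
f'(x) = 9x^2 + 2x - 5
f''(x) = 18x + 2
f''(3) = 18 * 3 + 2
= 54 + 2
= 56
Since f''(3) > 0, the function is concave up (1)

1


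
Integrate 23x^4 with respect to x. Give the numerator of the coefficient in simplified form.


Apply the power rule for integration:
integral of ax^n dx = a/(n+1) * x^(n+1) + C
integral of 23x^4 dx
= 23/5 * x^5 + C
The coefficient in lowest terms is 23/5, and its numerator is 23

23


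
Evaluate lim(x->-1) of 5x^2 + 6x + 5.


Since polynomials are continuous, we use direct substitution.
lim(x->-1) of 5x^2 + 6x + 5
= 5 * (-1)^2 + 6 * (-1) + 5
= 5 - 6 + 5
= 4

4


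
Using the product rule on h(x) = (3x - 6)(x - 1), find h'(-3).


Let u(x) = 3x - 6 and v(x) = x - 1
u'(x) = 3
v'(x) = 1
Product rule: h'(x) = u'(x)*v(x) + u(x)*v'(x)
= 3 * (x - 1) + (3x - 6) * 1
At x = -3:
u(-3) = 3 * (-3) - 6 = -15
v(-3) = 1 * (-3) - 1 = -4
h'(-3) = 3 * (-4) + (-15) * 1
= -12 - 15
= -27

-27


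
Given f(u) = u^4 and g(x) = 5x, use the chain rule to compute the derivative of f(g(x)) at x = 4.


Using the chain rule: (f(g(x)))' = f'(g(x)) * g'(x)
First, find g(4):
g(4) = 5 * 4 + 0 = 20
Next, f'(u) = 4u^3
And g'(x) = 5
So f'(g(4)) * g'(4)
= 4 * 20^3 * 5
= 4 * 8000 * 5
= 160000

160000


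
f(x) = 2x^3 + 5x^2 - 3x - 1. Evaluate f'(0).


Differentiate f(x) = 2x^3 + 5x^2 - 3x - 1 term by term:
f'(x) = 6x^2 + 10x - 3
Substitute x = 0:
f'(0) = 6 * 0^2 + 10 * 0 - 3
= 0 + 0 - 3
= -3

-3


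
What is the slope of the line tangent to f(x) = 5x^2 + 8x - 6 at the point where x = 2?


The slope of the tangent line equals f'(x) at the point.
f(x) = 5x^2 + 8x - 6
f'(x) = 10x + 8
At x = 2:
f'(2) = 10 * 2 + 8
= 20 + 8
= 28

28


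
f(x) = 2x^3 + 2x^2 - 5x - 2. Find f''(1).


First derivative:
f'(x) = 6x^2 + 4x - 5
Second derivative:
f''(x) = 12x + 4
Substitute x = 1:
f''(1) = 12 * 1 + 4
= 12 + 4
= 16

16


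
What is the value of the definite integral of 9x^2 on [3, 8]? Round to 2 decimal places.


Find the antiderivative of 9x^2:
F(x) = 9/3 * x^3
Apply the Fundamental Theorem of Calculus:
F(8) - F(3)
= 9/3 * 8^3 - 9/3 * 3^3
= 9/3 * (512 - 27)
= 9/3 * 485
= 1455 = 1455.00

1455.00


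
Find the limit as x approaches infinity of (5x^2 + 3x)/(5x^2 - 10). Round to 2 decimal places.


For limits at infinity with equal-degree polynomials,
we compare leading coefficients.
Numerator leading term: 5x^2
Denominator leading term: 5x^2
Divide both by x^2:
lim = (5 + 3/x) / (5 - 10/x^2)
As x -> infinity, the 1/x and 1/x^2 terms vanish:
= 5/5 = 1 = 1.00

1.00


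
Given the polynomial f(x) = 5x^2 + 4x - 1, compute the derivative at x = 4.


Differentiate term by term using power and sum rules:
f(x) = 5x^2 + 4x - 1
f'(x) = 10x + 4
Substitute x = 4:
f'(4) = 10 * 4 + 4
= 40 + 4
= 44

44


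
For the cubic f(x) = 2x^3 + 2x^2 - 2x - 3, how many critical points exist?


Find where f'(x) = 0:
f(x) = 2x^3 + 2x^2 - 2x - 3
f'(x) = 6x^2 + 4x - 2
This is a quadratic in x. Use the discriminant to count real roots.
Discriminant = (4)^2 - 4 * 6 * (-2)
= 16 - (-48)
= 64
Since discriminant > 0, f'(x) = 0 has 2 real solutions.
Number of critical points: 2

2


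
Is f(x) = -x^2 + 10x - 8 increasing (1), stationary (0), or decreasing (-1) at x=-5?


Compute f'(x) to determine behavior:
f'(x) = -2x + 10
f'(-5) = -2 * (-5) + 10
= 10 + 10
= 20
Since f'(-5) > 0, the function is increasing (1)

1


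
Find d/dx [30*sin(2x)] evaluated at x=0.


Apply the chain rule to differentiate 30*sin(2x):
d/dx [30*sin(2x)]
= 30 * cos(2x) * d/dx(2x)
= 30 * 2 * cos(2x)
= 60 * cos(2x)
Evaluate at x = 0:
= 60 * cos(0)
= 60 * 1
= 60

60


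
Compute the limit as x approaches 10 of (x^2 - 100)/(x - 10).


Direct substitution gives 0/0, so we factor the numerator.
Factor: (x^2 - 100) = (x - 10)(x + 10)
Cancel the common factor (x - 10):
(x^2 - 100)/(x - 10) = (x + 10)
Now substitute x = 10:
= (10) - (-10) = 20

20


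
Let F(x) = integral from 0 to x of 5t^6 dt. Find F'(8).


By the Fundamental Theorem of Calculus (Part 1):
If F(x) = integral from 0 to x of f(t) dt, then F'(x) = f(x)
Here f(t) = 5t^6
So F'(x) = 5x^6
Evaluate at x = 8:
F'(8) = 5 * 8^6
= 5 * 262144
= 1310720

1310720


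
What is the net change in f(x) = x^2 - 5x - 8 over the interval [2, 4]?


Net change = f(b) - f(a)
f(x) = x^2 - 5x - 8
Compute f(4):
f(4) = 1 * 4^2 - 5 * 4 - 8
= 16 - 20 - 8
= -12
Compute f(2):
f(2) = 1 * 2^2 - 5 * 2 - 8
= 4 - 10 - 8
= -14
Net change = -12 - (-14) = 2

2


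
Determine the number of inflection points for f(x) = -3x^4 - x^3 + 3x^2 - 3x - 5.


Inflection points occur where f''(x) = 0 and concavity changes.
f(x) = -3x^4 - x^3 + 3x^2 - 3x - 5
f'(x) = -12x^3 - 3x^2 + 6x - 3
f''(x) = -36x^2 - 6x + 6
This is a quadratic in x. Use the discriminant to count real roots.
Discriminant = (-6)^2 - 4 * (-36) * 6
= 36 - (-864)
= 900
Since discriminant > 0, f''(x) = 0 has 2 distinct real solutions.
A quadratic with two distinct real roots changes sign at each root, so concavity changes at both.
Number of inflection points: 2

2


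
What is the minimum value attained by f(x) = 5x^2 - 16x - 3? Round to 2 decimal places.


For a quadratic f(x) = ax^2 + bx + c with a > 0, the minimum is at the vertex.
Vertex x-coordinate: x = -b/(2a)
x = -(-16) / (2 * 5)
x = 16/10 = 8/5
Substitute back to find the minimum value:
f(8/5) = 5 * (8/5)^2 - 16 * (8/5) - 3
= 64/5 - 128/5 - 3
= -79/5 = -15.80

-15.80


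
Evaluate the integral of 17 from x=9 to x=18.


The integral of a constant k over [a, b] equals k * (b - a).
integral from 9 to 18 of 17 dx
= 17 * (18 - 9)
= 17 * 9
= 153

153


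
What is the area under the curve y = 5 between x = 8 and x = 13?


The area under a constant function y = 5 is a rectangle.
Width = 13 - 8 = 5
Height = 5
Area = width * height
= 5 * 5
= 25

25


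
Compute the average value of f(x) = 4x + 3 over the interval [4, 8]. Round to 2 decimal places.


Average value = 1/(b-a) * integral from a to b of f(x) dx
First compute the integral of 4x + 3:
F(x) = 2x^2 + 3x
F(8) = 2 * 64 + 3 * 8 = 152
F(4) = 2 * 16 + 3 * 4 = 44
Integral = 152 - 44 = 108
Average = 108 / (8 - 4) = 108 / 4
= 27 = 27.00

27.00


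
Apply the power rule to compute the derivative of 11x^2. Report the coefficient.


We apply the power rule: d/dx [ax^n] = a*n * x^(n-1)
d/dx [11x^2]
= 11 * 2 * x^(2-1)
= 22x
The coefficient is 22

22


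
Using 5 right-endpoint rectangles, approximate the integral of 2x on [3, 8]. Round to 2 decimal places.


Right Riemann sum uses right endpoints of each subinterval.
Interval: [3, 8], n = 5
dx = (8 - 3) / 5 = 1
Right endpoints: [4, 5, 6, 7, 8]
f values: [8, 10, 12, 14, 16]
Sum = dx * (sum of f values)
= 1 * 60
= 60 = 60.00

60.00


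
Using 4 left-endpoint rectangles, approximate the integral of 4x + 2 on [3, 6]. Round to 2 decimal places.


Left Riemann sum uses left endpoints of each subinterval.
Interval: [3, 6], n = 4
dx = (6 - 3) / 4 = 3/4
Left endpoints: [3, 15/4, 9/2, 21/4]
f values: [14, 17, 20, 23]
Sum = dx * (sum of f values)
= 3/4 * 74
= 111/2 = 55.50

55.50


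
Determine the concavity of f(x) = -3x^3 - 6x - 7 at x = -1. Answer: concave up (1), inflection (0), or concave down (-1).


Concavity is determined by the sign of f''(x).
f(x) = -3x^3 - 6x - 7
f'(x) = -9x^2 - 6
f''(x) = -18x
f''(-1) = -18 * (-1) + 0
= 18 + 0
= 18
Since f''(-1) > 0, the function is concave up (1)

1


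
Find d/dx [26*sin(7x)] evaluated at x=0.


Apply the chain rule to differentiate 26*sin(7x):
d/dx [26*sin(7x)]
= 26 * cos(7x) * d/dx(7x)
= 26 * 7 * cos(7x)
= 182 * cos(7x)
Evaluate at x = 0:
= 182 * cos(0)
= 182 * 1
= 182

182


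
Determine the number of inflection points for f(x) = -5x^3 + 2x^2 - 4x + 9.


Inflection points occur where f''(x) = 0 and concavity changes.
f(x) = -5x^3 + 2x^2 - 4x + 9
f'(x) = -15x^2 + 4x - 4
f''(x) = -30x + 4
Set f''(x) = 0:
-30x + 4 = 0
x = -4 / (-30) = 2/15
Since f''(x) is linear (degree 1), it changes sign at this point.
Therefore there is exactly 1 inflection point.

1


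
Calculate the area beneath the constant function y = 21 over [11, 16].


The area under a constant function y = 21 is a rectangle.
Width = 16 - 11 = 5
Height = 21
Area = width * height
= 5 * 21
= 105

105


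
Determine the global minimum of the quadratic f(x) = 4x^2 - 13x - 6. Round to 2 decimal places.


For a quadratic f(x) = ax^2 + bx + c with a > 0, the minimum is at the vertex.
Vertex x-coordinate: x = -b/(2a)
x = -(-13) / (2 * 4)
x = 13/8
Substitute back to find the minimum value:
f(13/8) = 4 * (13/8)^2 - 13 * (13/8) - 6
= 169/16 - 169/8 - 6
= -265/16 ≈ -16.56

-16.56


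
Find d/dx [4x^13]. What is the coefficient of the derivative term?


We apply the power rule: d/dx [ax^n] = a*n * x^(n-1)
d/dx [4x^13]
= 4 * 13 * x^(13-1)
= 52x^12
The coefficient is 52

52


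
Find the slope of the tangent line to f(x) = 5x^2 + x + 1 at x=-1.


The slope of the tangent line equals f'(x) at the point.
f(x) = 5x^2 + x + 1
f'(x) = 10x + 1
At x = -1:
f'(-1) = 10 * (-1) + 1
= -10 + 1
= -9

-9


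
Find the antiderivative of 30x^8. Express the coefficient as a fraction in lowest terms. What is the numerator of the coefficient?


Apply the power rule for integration:
integral of ax^n dx = a/(n+1) * x^(n+1) + C
integral of 30x^8 dx
= 30/9 * x^9 + C
= 10/3 * x^9 + C
The coefficient in lowest terms is 10/3, and its numerator is 10

10


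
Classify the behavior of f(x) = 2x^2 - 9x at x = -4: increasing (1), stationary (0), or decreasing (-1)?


Compute f'(x) to determine behavior:
f'(x) = 4x - 9
f'(-4) = 4 * (-4) - 9
= -16 - 9
= -25
Since f'(-4) < 0, the function is decreasing (-1)

-1


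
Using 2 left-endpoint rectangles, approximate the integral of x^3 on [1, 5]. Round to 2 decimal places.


Left Riemann sum uses left endpoints of each subinterval.
Interval: [1, 5], n = 2
dx = (5 - 1) / 2 = 2
Left endpoints: [1, 3]
f values: [1, 27]
Sum = dx * (sum of f values)
= 2 * 28
= 56 = 56.00

56.00


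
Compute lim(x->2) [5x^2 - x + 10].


Since polynomials are continuous, we use direct substitution.
lim(x->2) of 5x^2 - x + 10
= 5 * 2^2 - 1 * 2 + 10
= 20 - 2 + 10
= 28

28


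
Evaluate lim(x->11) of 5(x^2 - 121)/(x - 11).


Direct substitution gives 0/0, so we factor the numerator.
Factor: 5(x^2 - 121) = 5 * (x - 11)(x + 11)
Cancel the common factor (x - 11):
5(x^2 - 121)/(x - 11) = 5 * (x + 11)
Now substitute x = 11:
= 5 * (11 + 11) = 110

110


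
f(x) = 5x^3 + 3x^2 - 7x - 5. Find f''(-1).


First derivative:
f'(x) = 15x^2 + 6x - 7
Second derivative:
f''(x) = 30x + 6
Substitute x = -1:
f''(-1) = 30 * (-1) + 6
= -30 + 6
= -24

-24


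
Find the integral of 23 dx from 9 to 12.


The integral of a constant k over [a, b] equals k * (b - a).
integral from 9 to 12 of 23 dx
= 23 * (12 - 9)
= 23 * 3
= 69

69


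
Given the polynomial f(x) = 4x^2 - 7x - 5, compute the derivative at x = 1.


Differentiate term by term using power and sum rules:
f(x) = 4x^2 - 7x - 5
f'(x) = 8x - 7
Substitute x = 1:
f'(1) = 8 * 1 - 7
= 8 - 7
= 1

1


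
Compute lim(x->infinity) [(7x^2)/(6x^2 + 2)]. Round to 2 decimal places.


For limits at infinity with equal-degree polynomials,
we compare leading coefficients.
Numerator leading term: 7x^2
Denominator leading term: 6x^2
Divide both by x^2:
lim = (7) / (6 + 2/x^2)
As x -> infinity, the 1/x and 1/x^2 terms vanish:
= 7/6 ≈ 1.17

1.17


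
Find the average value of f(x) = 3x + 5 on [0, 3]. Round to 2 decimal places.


Average value = 1/(b-a) * integral from a to b of f(x) dx
First compute the integral of 3x + 5:
F(x) = (3/2)x^2 + 5x
F(3) = 3/2 * 9 + 5 * 3 = 57/2
F(0) = 3/2 * 0 + 5 * 0 = 0
Integral = 57/2 - 0 = 57/2
Average = (57/2) / (3 - 0) = (57/2) / 3
= 19/2 = 9.50

9.50


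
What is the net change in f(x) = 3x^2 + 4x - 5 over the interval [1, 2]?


Net change = f(b) - f(a)
f(x) = 3x^2 + 4x - 5
Compute f(2):
f(2) = 3 * 2^2 + 4 * 2 - 5
= 12 + 8 - 5
= 15
Compute f(1):
f(1) = 3 * 1^2 + 4 * 1 - 5
= 3 + 4 - 5
= 2
Net change = 15 - 2 = 13

13


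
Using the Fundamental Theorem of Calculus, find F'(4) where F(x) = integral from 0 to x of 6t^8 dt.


By the Fundamental Theorem of Calculus (Part 1):
If F(x) = integral from 0 to x of f(t) dt, then F'(x) = f(x)
Here f(t) = 6t^8
So F'(x) = 6x^8
Evaluate at x = 4:
F'(4) = 6 * 4^8
= 6 * 65536
= 393216

393216


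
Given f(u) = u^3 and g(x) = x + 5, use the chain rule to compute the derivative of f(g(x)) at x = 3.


Using the chain rule: (f(g(x)))' = f'(g(x)) * g'(x)
First, find g(3):
g(3) = 1 * 3 + 5 = 8
Next, f'(u) = 3u^2
And g'(x) = 1
So f'(g(3)) * g'(3)
= 3 * 8^2 * 1
= 3 * 64 * 1
= 192

192


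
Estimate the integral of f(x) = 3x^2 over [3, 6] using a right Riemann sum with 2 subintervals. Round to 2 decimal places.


Right Riemann sum uses right endpoints of each subinterval.
Interval: [3, 6], n = 2
dx = (6 - 3) / 2 = 3/2
Right endpoints: [9/2, 6]
f values: [243/4, 108]
Sum = dx * (sum of f values)
= 3/2 * 675/4
= 2025/8 ≈ 253.13

253.13


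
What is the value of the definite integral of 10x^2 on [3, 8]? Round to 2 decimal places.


Find the antiderivative of 10x^2:
F(x) = 10/3 * x^3
Apply the Fundamental Theorem of Calculus:
F(8) - F(3)
= 10/3 * 8^3 - 10/3 * 3^3
= 10/3 * (512 - 27)
= 10/3 * 485
= 4850/3 ≈ 1616.67

1616.67


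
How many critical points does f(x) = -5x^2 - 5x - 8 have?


Find where f'(x) = 0:
f'(x) = -10x - 5
Set f'(x) = 0:
-10x - 5 = 0
x = 5 / (-10) = -1/2
This is a linear equation in x, so there is exactly one solution.
Number of critical points: 1

1


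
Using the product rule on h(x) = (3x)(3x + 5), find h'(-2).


Let u(x) = 3x and v(x) = 3x + 5
u'(x) = 3
v'(x) = 3
Product rule: h'(x) = u'(x)*v(x) + u(x)*v'(x)
= 3 * (3x + 5) + (3x) * 3
At x = -2:
u(-2) = 3 * (-2) + 0 = -6
v(-2) = 3 * (-2) + 5 = -1
h'(-2) = 3 * (-1) + (-6) * 3
= -3 - 18
= -21

-21


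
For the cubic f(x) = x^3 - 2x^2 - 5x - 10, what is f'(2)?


Differentiate f(x) = x^3 - 2x^2 - 5x - 10 term by term:
f'(x) = 3x^2 - 4x - 5
Substitute x = 2:
f'(2) = 3 * 2^2 - 4 * 2 - 5
= 12 - 8 - 5
= -1

-1


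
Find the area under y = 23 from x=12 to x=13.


The area under a constant function y = 23 is a rectangle.
Width = 13 - 12 = 1
Height = 23
Area = width * height
= 1 * 23
= 23

23


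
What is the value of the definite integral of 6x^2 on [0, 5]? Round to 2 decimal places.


Find the antiderivative of 6x^2:
F(x) = 6/3 * x^3
Apply the Fundamental Theorem of Calculus:
F(5) - F(0)
= 6/3 * 5^3 - 6/3 * 0^3
= 6/3 * (125 - 0)
= 6/3 * 125
= 250 = 250.00

250.00


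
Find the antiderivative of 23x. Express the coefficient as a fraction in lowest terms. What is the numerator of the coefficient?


Apply the power rule for integration:
integral of ax^n dx = a/(n+1) * x^(n+1) + C
integral of 23x dx
= 23/2 * x^2 + C
The coefficient in lowest terms is 23/2, and its numerator is 23

23


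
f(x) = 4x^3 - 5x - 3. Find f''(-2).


First derivative:
f'(x) = 12x^2 - 5
Second derivative:
f''(x) = 24x
Substitute x = -2:
f''(-2) = 24 * (-2) + 0
= -48 + 0
= -48

-48


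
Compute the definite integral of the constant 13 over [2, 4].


The integral of a constant k over [a, b] equals k * (b - a).
integral from 2 to 4 of 13 dx
= 13 * (4 - 2)
= 13 * 2
= 26

26


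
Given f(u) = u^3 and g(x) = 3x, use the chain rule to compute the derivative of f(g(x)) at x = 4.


Using the chain rule: (f(g(x)))' = f'(g(x)) * g'(x)
First, find g(4):
g(4) = 3 * 4 + 0 = 12
Next, f'(u) = 3u^2
And g'(x) = 3
So f'(g(4)) * g'(4)
= 3 * 12^2 * 3
= 3 * 144 * 3
= 1296

1296
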